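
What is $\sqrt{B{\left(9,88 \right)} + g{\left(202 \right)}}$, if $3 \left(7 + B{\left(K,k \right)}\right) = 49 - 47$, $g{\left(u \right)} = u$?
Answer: $\frac{\sqrt{1761}}{3} \approx 13.988$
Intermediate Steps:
$B{\left(K,k \right)} = - \frac{19}{3}$ ($B{\left(K,k \right)} = -7 + \frac{49 - 47}{3} = -7 + \frac{1}{3} \cdot 2 = -7 + \frac{2}{3} = - \frac{19}{3}$)
$\sqrt{B{\left(9,88 \right)} + g{\left(202 \right)}} = \sqrt{- \frac{19}{3} + 202} = \sqrt{\frac{587}{3}} = \frac{\sqrt{1761}}{3}$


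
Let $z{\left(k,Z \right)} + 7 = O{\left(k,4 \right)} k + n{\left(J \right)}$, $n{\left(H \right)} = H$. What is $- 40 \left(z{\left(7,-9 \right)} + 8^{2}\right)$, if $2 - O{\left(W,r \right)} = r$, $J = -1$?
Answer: $-1680$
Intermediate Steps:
$O{\left(W,r \right)} = 2 - r$
$z{\left(k,Z \right)} = -8 - 2 k$ ($z{\left(k,Z \right)} = -7 + \left(\left(2 - 4\right) k - 1\right) = -7 - \left(1 + 2 k\right) = -8 - 2 k$)
$- 40 \left(z{\left(7,-9 \right)} + 8^{2}\right) = - 40 \left(\left(-8 - 14\right) + 8^{2}\right) = - 40 \left(\left(-8 - 14\right) + 64\right) = - 40 \left(-22 + 64\right) = \left(-40\right) 42 = -1680$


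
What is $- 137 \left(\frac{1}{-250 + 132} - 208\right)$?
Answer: $\frac{3362665}{118} \approx 28497.0$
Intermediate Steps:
$- 137 \left(\frac{1}{-250 + 132} - 208\right) = - 137 \left(\frac{1}{-118} - 208\right) = - 137 \left(- \frac{1}{118} - 208\right) = \left(-137\right) \left(- \frac{24545}{118}\right) = \frac{3362665}{118}$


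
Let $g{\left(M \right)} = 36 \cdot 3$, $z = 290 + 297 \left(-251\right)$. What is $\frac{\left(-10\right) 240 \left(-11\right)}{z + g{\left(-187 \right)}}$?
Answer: $- \frac{26400}{74149} \approx -0.35604$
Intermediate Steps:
$z = -74257$ ($z = 290 - 74547 = -74257$)
$g{\left(M \right)} = 108$
$\frac{\left(-10\right) 240 \left(-11\right)}{z + g{\left(-187 \right)}} = \frac{\left(-10\right) 240 \left(-11\right)}{-74257 + 108} = \frac{\left(-2400\right) \left(-11\right)}{-74149} = 26400 \left(- \frac{1}{74149}\right) = - \frac{26400}{74149}$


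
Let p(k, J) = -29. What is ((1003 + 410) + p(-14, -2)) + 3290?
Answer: 4674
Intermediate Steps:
((1003 + 410) + p(-14, -2)) + 3290 = ((1003 + 410) - 29) + 3290 = (1413 - 29) + 3290 = 1384 + 3290 = 4674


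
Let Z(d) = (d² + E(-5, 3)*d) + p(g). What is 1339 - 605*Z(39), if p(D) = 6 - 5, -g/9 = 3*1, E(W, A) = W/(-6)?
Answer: -1878267/2 ≈ -9.3913e+5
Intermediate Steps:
E(W, A) = -W/6 (E(W, A) = W*(-⅙) = -W/6)
g = -27 ≈ -27.000
p(D) = 1
Z(d) = 1 + d² + 5*d/6 (Z(d) = (d² + (-⅙*(-5))*d) + 1 = (d² + 5*d/6) + 1 = 1 + d² + 5*d/6)
1339 - 605*Z(39) = 1339 - 605*(1 + 39² + (⅚)*39) = 1339 - 605*(1 + 1521 + 65/2) = 1339 - 605*3109/2 = 1339 - 1880945/2 = -1878267/2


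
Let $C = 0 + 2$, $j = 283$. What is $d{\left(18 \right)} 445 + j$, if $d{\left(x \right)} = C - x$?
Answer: $-6837$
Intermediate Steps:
$C = 2$
$d{\left(x \right)} = 2 - x$
$d{\left(18 \right)} 445 + j = \left(2 - 18\right) 445 + 283 = \left(-16\right) 445 + 283 = -7120 + 283 = -6837$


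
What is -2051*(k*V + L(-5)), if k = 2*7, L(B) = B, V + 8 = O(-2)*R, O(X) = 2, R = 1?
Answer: 182539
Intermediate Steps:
V = -6 (V = -8 + 2*1 = -8 + 2 = -6)
k = 14
-2051*(k*V + L(-5)) = -2051*(14*(-6) - 5) = -2051*(-84 - 5) = -2051*(-89) = 182539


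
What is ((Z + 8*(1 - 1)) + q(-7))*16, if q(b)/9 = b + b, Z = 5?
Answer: -1936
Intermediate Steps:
q(b) = 18*b (q(b) = 9*(b + b) = 9*(2*b) = 18*b)
((Z + 8*(1 - 1)) + q(-7))*16 = ((5 + 8*(1 - 1)) + 18*(-7))*16 = ((5 + 8*0) - 126)*16 = ((5 + 0) - 126)*16 = (5 - 126)*16 = -121*16 = -1936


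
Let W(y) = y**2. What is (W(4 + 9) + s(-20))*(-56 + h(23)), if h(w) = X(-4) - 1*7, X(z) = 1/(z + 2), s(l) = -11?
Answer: -10033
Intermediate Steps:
X(z) = 1/(2 + z)
h(w) = -15/2 (h(w) = 1/(2 - 4) - 1*7 = 1/(-2) - 7 = -1/2 - 7 = -15/2)
(W(4 + 9) + s(-20))*(-56 + h(23)) = ((4 + 9)**2 - 11)*(-56 - 15/2) = (13**2 - 11)*(-127/2) = (169 - 11)*(-127/2) = 158*(-127/2) = -10033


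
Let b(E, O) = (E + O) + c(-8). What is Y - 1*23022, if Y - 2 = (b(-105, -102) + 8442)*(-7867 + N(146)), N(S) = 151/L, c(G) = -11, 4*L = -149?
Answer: -9648430268/149 ≈ -6.4755e+7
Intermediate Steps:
L = -149/4 (L = (1/4)*(-149) = -149/4 ≈ -37.250)
N(S) = -604/149 (N(S) = 151/(-149/4) = 151*(-4/149) = -604/149)
b(E, O) = -11 + E + O (b(E, O) = (E + O) - 11 = -11 + E + O)
Y = -9644999990/149 (Y = 2 + ((-11 - 105 - 102) + 8442)*(-7867 - 604/149) = 2 + (-218 + 8442)*(-1172787/149) = 2 + 8224*(-1172787/149) = 2 - 9645000288/149 = -9644999990/149 ≈ -6.4732e+7)
Y - 1*23022 = -9644999990/149 - 1*23022 = -9644999990/149 - 23022 = -9648430268/149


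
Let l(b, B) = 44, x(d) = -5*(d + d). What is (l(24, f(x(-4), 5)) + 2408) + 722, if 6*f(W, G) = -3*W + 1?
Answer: 3174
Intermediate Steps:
x(d) = -10*d
f(W, G) = 1/6 - W/2 (f(W, G) = (-3*W + 1)/6 = (1 - 3*W)/6 = 1/6 - W/2)
(l(24, f(x(-4), 5)) + 2408) + 722 = (44 + 2408) + 722 = 2452 + 722 = 3174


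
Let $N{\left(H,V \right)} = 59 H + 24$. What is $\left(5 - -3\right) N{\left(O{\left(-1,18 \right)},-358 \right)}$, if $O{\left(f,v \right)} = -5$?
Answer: $-2168$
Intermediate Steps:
$N{\left(H,V \right)} = 24 + 59 H$
$\left(5 - -3\right) N{\left(O{\left(-1,18 \right)},-358 \right)} = \left(5 - -3\right) \left(24 + 59 \left(-5\right)\right) = \left(5 + 3\right) \left(24 - 295\right) = 8 \left(-271\right) = -2168$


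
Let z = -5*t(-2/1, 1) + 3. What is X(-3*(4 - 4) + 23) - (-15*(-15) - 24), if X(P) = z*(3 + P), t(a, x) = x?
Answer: -253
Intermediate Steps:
z = -2 (z = -5*1 + 3 = -5 + 3 = -2)
X(P) = -6 - 2*P (X(P) = -2*(3 + P) = -6 - 2*P)
X(-3*(4 - 4) + 23) - (-15*(-15) - 24) = (-6 - 2*(-3*(4 - 4) + 23)) - (-15*(-15) - 24) = (-6 - 2*(-3*0 + 23)) - (225 - 24) = (-6 - 2*(0 + 23)) - 1*201 = (-6 - 2*23) - 201 = (-6 - 46) - 201 = -52 - 201 = -253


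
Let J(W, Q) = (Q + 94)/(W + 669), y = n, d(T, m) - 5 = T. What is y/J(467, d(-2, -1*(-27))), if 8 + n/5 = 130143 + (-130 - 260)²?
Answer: 1603094800/97 ≈ 1.6527e+7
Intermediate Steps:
d(T, m) = 5 + T
n = 1411175 (n = -40 + 5*(130143 + (-130 - 260)²) = -40 + 5*(130143 + (-390)²) = -40 + 5*(130143 + 152100) = -40 + 5*282243 = -40 + 1411215 = 1411175)
y = 1411175
J(W, Q) = (94 + Q)/(669 + W)
y/J(467, d(-2, -1*(-27))) = 1411175/(((94 + (5 - 2))/(669 + 467))) = 1411175/(((94 + 3)/1136)) = 1411175/(((1/1136)*97)) = 1411175/(97/1136) = 1411175*(1136/97) = 1603094800/97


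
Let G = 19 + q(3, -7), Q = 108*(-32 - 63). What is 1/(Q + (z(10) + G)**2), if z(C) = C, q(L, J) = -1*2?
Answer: -1/9531 ≈ -0.00010492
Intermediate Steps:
q(L, J) = -2
Q = -10260 (Q = 108*(-95) = -10260)
G = 17 (G = 19 - 2 = 17)
1/(Q + (z(10) + G)**2) = 1/(-10260 + (10 + 17)**2) = 1/(-10260 + 27**2) = 1/(-10260 + 729) = 1/(-9531) = -1/9531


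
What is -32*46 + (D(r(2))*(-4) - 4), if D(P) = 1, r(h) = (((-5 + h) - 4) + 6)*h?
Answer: -1480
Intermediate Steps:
r(h) = h*(-3 + h) (r(h) = ((-9 + h) + 6)*h = (-3 + h)*h = h*(-3 + h))
-32*46 + (D(r(2))*(-4) - 4) = -32*46 + (1*(-4) - 4) = -1472 + (-4 - 4) = -1472 - 8 = -1480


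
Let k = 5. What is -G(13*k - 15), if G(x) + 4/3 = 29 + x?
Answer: -233/3 ≈ -77.667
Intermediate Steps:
G(x) = 83/3 + x (G(x) = -4/3 + (29 + x) = 83/3 + x)
-G(13*k - 15) = -(83/3 + (13*5 - 15)) = -(83/3 + (65 - 15)) = -(83/3 + 50) = -1*233/3 = -233/3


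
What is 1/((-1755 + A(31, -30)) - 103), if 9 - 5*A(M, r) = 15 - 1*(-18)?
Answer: -5/9314 ≈ -0.00053683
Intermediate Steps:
A(M, r) = -24/5 (A(M, r) = 9/5 - (15 - 1*(-18))/5 = 9/5 - (15 + 18)/5 = 9/5 - ⅕*33 = 9/5 - 33/5 = -24/5)
1/((-1755 + A(31, -30)) - 103) = 1/((-1755 - 24/5) - 103) = 1/(-8799/5 - 103) = 1/(-9314/5) = -5/9314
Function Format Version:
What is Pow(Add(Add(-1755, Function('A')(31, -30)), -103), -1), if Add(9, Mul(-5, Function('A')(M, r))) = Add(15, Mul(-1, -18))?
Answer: Rational(-5, 9314) ≈ -0.00053683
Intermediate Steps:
Function('A')(M, r) = Rational(-24, 5) (Function('A')(M, r) = Add(Rational(9, 5), Mul(Rational(-1, 5), Add(15, Mul(-1, -18)))) = Add(Rational(9, 5), Mul(Rational(-1, 5), Add(15, 18))) = Add(Rational(9, 5), Mul(Rational(-1, 5), 33)) = Add(Rational(9, 5), Rational(-33, 5)) = Rational(-24, 5))
Pow(Add(Add(-1755, Function('A')(31, -30)), -103), -1) = Pow(Add(Add(-1755, Rational(-24, 5)), -103), -1) = Pow(Add(Rational(-8799, 5), -103), -1) = Pow(Rational(-9314, 5), -1) = Rational(-5, 9314)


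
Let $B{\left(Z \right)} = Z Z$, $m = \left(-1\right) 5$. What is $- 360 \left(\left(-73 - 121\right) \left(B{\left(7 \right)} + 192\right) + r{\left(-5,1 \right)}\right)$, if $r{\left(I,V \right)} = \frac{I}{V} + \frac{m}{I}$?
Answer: $16832880$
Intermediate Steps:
$m = -5$
$B{\left(Z \right)} = Z^{2}$
$r{\left(I,V \right)} = - \frac{5}{I} + \frac{I}{V}$ ($r{\left(I,V \right)} = \frac{I}{V} - \frac{5}{I} = - \frac{5}{I} + \frac{I}{V}$)
$- 360 \left(\left(-73 - 121\right) \left(B{\left(7 \right)} + 192\right) + r{\left(-5,1 \right)}\right) = - 360 \left(\left(-73 - 121\right) \left(7^{2} + 192\right) - \left(-1 + 5\right)\right) = - 360 \left(- 194 \left(49 + 192\right) - 4\right) = - 360 \left(\left(-194\right) 241 + \left(1 - 5\right)\right) = - 360 \left(-46754 - 4\right) = \left(-360\right) \left(-46758\right) = 16832880$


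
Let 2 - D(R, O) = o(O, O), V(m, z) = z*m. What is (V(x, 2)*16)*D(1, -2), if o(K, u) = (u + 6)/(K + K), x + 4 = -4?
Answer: -768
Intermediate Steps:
x = -8 (x = -4 - 4 = -8)
o(K, u) = (6 + u)/(2*K) (o(K, u) = (6 + u)/((2*K)) = (6 + u)*(1/(2*K)) = (6 + u)/(2*K))
V(m, z) = m*z
D(R, O) = 2 - (6 + O)/(2*O)
(V(x, 2)*16)*D(1, -2) = (-8*2*16)*(3/2 - 3/(-2)) = (-16*16)*(3/2 - 3*(-½)) = -256*(3/2 + 3/2) = -256*3 = -768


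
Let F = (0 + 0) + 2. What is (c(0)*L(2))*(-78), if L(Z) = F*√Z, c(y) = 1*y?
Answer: 0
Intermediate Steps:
c(y) = y
F = 2 (F = 0 + 2 = 2)
L(Z) = 2*√Z
(c(0)*L(2))*(-78) = (0*(2*√2))*(-78) = 0*(-78) = 0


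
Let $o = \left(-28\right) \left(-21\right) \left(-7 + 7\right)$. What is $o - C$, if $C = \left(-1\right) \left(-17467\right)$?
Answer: $-17467$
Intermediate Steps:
$C = 17467$
$o = 0$ ($o = 588 \cdot 0 = 0$)
$o - C = 0 - 17467 = -17467$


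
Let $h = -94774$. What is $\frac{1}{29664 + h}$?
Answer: $- \frac{1}{65110} \approx -1.5359 \cdot 10^{-5}$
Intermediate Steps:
$\frac{1}{29664 + h} = \frac{1}{29664 - 94774} = \frac{1}{-65110} = - \frac{1}{65110}$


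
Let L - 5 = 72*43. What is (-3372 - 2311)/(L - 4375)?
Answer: 5683/1274 ≈ 4.4608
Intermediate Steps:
L = 3101 (L = 5 + 72*43 = 5 + 3096 = 3101)
(-3372 - 2311)/(L - 4375) = (-3372 - 2311)/(3101 - 4375) = -5683/(-1274) = -5683*(-1/1274) = 5683/1274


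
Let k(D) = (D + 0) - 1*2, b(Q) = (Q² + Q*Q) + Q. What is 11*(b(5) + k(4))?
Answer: 627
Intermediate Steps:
b(Q) = Q + 2*Q² (b(Q) = (Q² + Q²) + Q = 2*Q² + Q = Q + 2*Q²)
k(D) = -2 + D (k(D) = D - 2 = -2 + D)
11*(b(5) + k(4)) = 11*(5*(1 + 2*5) + (-2 + 4)) = 11*(5*(1 + 10) + 2) = 11*(5*11 + 2) = 11*(55 + 2) = 11*57 = 627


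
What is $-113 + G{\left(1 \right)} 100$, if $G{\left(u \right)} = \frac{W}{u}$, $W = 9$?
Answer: $787$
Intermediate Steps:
$G{\left(u \right)} = \frac{9}{u}$
$-113 + G{\left(1 \right)} 100 = -113 + \frac{9}{1} \cdot 100 = -113 + 9 \cdot 1 \cdot 100 = -113 + 9 \cdot 100 = -113 + 900 = 787$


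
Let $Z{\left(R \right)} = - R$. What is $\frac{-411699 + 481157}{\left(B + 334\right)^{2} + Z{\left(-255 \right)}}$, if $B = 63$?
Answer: $\frac{34729}{78932} \approx 0.43999$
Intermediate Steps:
$\frac{-411699 + 481157}{\left(B + 334\right)^{2} + Z{\left(-255 \right)}} = \frac{-411699 + 481157}{\left(63 + 334\right)^{2} - -255} = \frac{69458}{397^{2} + 255} = \frac{69458}{157609 + 255} = \frac{69458}{157864} = 69458 \cdot \frac{1}{157864} = \frac{34729}{78932}$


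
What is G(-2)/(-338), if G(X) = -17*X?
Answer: -17/169 ≈ -0.10059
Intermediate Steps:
G(-2)/(-338) = (-17*(-2))/(-338) = -1/338*34 = -17/169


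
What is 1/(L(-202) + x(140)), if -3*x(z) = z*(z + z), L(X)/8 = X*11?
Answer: -3/92528 ≈ -3.2423e-5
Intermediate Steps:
L(X) = 88*X (L(X) = 8*(X*11) = 8*(11*X) = 88*X)
x(z) = -2*z**2/3 (x(z) = -z*(z + z)/3 = -z*2*z/3 = -2*z**2/3)
1/(L(-202) + x(140)) = 1/(88*(-202) - 2/3*140**2) = 1/(-17776 - 2/3*19600) = 1/(-17776 - 39200/3) = 1/(-92528/3) = -3/92528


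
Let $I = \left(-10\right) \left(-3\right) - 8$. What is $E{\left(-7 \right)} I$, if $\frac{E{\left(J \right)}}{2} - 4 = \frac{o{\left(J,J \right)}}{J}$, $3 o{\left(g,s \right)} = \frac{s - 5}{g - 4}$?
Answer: $\frac{1216}{7} \approx 173.71$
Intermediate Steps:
$o{\left(g,s \right)} = \frac{-5 + s}{3 \left(-4 + g\right)}$ ($o{\left(g,s \right)} = \frac{\left(s - 5\right) \frac{1}{g - 4}}{3} = \frac{\left(-5 + s\right) \frac{1}{-4 + g}}{3} = \frac{\frac{1}{-4 + g} \left(-5 + s\right)}{3} = \frac{-5 + s}{3 \left(-4 + g\right)}$)
$I = 22$ ($I = 30 - 8 = 22$)
$E{\left(J \right)} = 8 + \frac{2 \left(-5 + J\right)}{3 J \left(-4 + J\right)}$ ($E{\left(J \right)} = 8 + 2 \frac{\frac{1}{3} \frac{1}{-4 + J} \left(-5 + J\right)}{J} = 8 + 2 \frac{-5 + J}{3 J \left(-4 + J\right)} = 8 + \frac{2 \left(-5 + J\right)}{3 J \left(-4 + J\right)}$)
$E{\left(-7 \right)} I = \frac{2 \left(-5 - -329 + 12 \left(-7\right)^{2}\right)}{3 \left(-7\right) \left(-4 - 7\right)} 22 = \frac{2}{3} \left(- \frac{1}{7}\right) \frac{1}{-11} \left(-5 + 329 + 12 \cdot 49\right) 22 = \frac{2}{3} \left(- \frac{1}{7}\right) \left(- \frac{1}{11}\right) \left(-5 + 329 + 588\right) 22 = \frac{2}{3} \left(- \frac{1}{7}\right) \left(- \frac{1}{11}\right) 912 \cdot 22 = \frac{608}{77} \cdot 22 = \frac{1216}{7}$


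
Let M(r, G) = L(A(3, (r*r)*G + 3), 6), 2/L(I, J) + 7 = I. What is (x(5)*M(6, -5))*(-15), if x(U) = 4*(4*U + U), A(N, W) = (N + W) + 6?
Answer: 120/7 ≈ 17.143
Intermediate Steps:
A(N, W) = 6 + N + W
L(I, J) = 2/(-7 + I)
M(r, G) = 2/(5 + G*r**2) (M(r, G) = 2/(-7 + (6 + 3 + ((r*r)*G + 3))) = 2/(-7 + (6 + 3 + (r**2*G + 3))) = 2/(-7 + (6 + 3 + (G*r**2 + 3))) = 2/(-7 + (6 + 3 + (3 + G*r**2))) = 2/(-7 + (12 + G*r**2)) = 2/(5 + G*r**2))
x(U) = 20*U (x(U) = 4*(5*U) = 20*U)
(x(5)*M(6, -5))*(-15) = ((20*5)*(2/(5 - 5*6**2)))*(-15) = (100*(2/(5 - 5*36)))*(-15) = (100*(2/(5 - 180)))*(-15) = (100*(2/(-175)))*(-15) = (100*(2*(-1/175)))*(-15) = (100*(-2/175))*(-15) = -8/7*(-15) = 120/7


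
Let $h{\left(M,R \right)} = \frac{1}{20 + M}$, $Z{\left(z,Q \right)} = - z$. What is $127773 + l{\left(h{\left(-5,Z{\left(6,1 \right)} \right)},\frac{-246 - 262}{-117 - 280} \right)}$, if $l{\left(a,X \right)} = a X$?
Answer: $\frac{760888723}{5955} \approx 1.2777 \cdot 10^{5}$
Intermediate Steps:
$l{\left(a,X \right)} = X a$
$127773 + l{\left(h{\left(-5,Z{\left(6,1 \right)} \right)},\frac{-246 - 262}{-117 - 280} \right)} = 127773 + \frac{\left(-246 - 262\right) \frac{1}{-117 - 280}}{20 - 5} = 127773 + \frac{\left(-508\right) \frac{1}{-397}}{15} = 127773 + \left(-508\right) \left(- \frac{1}{397}\right) \frac{1}{15} = 127773 + \frac{508}{397} \cdot \frac{1}{15} = 127773 + \frac{508}{5955} = \frac{760888723}{5955}$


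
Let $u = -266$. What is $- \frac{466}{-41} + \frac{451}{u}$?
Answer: $\frac{105465}{10906} \approx 9.6704$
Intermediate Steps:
$- \frac{466}{-41} + \frac{451}{u} = - \frac{466}{-41} + \frac{451}{-266} = \left(-466\right) \left(- \frac{1}{41}\right) + 451 \left(- \frac{1}{266}\right) = \frac{466}{41} - \frac{451}{266} = \frac{105465}{10906}$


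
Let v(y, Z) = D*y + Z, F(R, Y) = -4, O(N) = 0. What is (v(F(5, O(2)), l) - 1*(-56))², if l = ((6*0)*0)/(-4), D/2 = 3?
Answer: 1024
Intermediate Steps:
D = 6 (D = 2*3 = 6)
l = 0 (l = (0*0)*(-¼) = 0*(-¼) = 0)
v(y, Z) = Z + 6*y (v(y, Z) = 6*y + Z = Z + 6*y)
(v(F(5, O(2)), l) - 1*(-56))² = ((0 + 6*(-4)) - 1*(-56))² = ((0 - 24) + 56)² = (-24 + 56)² = 32² = 1024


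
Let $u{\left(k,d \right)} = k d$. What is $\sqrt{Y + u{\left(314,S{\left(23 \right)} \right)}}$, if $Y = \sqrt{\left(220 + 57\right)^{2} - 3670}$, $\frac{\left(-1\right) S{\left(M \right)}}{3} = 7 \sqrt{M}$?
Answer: $\sqrt{- 6594 \sqrt{23} + 7 \sqrt{1491}} \approx 177.07 i$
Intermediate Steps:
$S{\left(M \right)} = - 21 \sqrt{M}$ ($S{\left(M \right)} = - 3 \cdot 7 \sqrt{M} = - 21 \sqrt{M}$)
$Y = 7 \sqrt{1491}$ ($Y = \sqrt{277^{2} - 3670} = \sqrt{76729 - 3670} = \sqrt{73059} = 7 \sqrt{1491} \approx 270.29$)
$u{\left(k,d \right)} = d k$
$\sqrt{Y + u{\left(314,S{\left(23 \right)} \right)}} = \sqrt{7 \sqrt{1491} + - 21 \sqrt{23} \cdot 314} = \sqrt{7 \sqrt{1491} - 6594 \sqrt{23}} = \sqrt{- 6594 \sqrt{23} + 7 \sqrt{1491}}$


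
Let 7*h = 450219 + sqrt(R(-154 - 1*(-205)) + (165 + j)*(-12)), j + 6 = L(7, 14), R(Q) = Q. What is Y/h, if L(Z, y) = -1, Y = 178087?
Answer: 187082352457/67565716602 - 1246609*I*sqrt(205)/67565716602 ≈ 2.7689 - 0.00026417*I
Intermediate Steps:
j = -7 (j = -6 - 1 = -7)
h = 64317 + 3*I*sqrt(205)/7 (h = (450219 + sqrt((-154 - 1*(-205)) + (165 - 7)*(-12)))/7 = (450219 + sqrt((-154 + 205) + 158*(-12)))/7 = (450219 + sqrt(51 - 1896))/7 = (450219 + sqrt(-1845))/7 = (450219 + 3*I*sqrt(205))/7 = 64317 + 3*I*sqrt(205)/7 ≈ 64317.0 + 6.1362*I)
Y/h = 178087/(64317 + 3*I*sqrt(205)/7)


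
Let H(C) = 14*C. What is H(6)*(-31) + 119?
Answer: -2485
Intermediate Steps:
H(6)*(-31) + 119 = (14*6)*(-31) + 119 = 84*(-31) + 119 = -2604 + 119 = -2485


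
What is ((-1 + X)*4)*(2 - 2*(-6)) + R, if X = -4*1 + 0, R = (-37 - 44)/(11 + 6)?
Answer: -4841/17 ≈ -284.76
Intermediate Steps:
R = -81/17 ≈ -4.7647
X = -4 (X = -4 + 0 = -4)
((-1 + X)*4)*(2 - 2*(-6)) + R = ((-1 - 4)*4)*(2 - 2*(-6)) - 81/17 = (-5*4)*(2 + 12) - 81/17 = -20*14 - 81/17 = -280 - 81/17 = -4841/17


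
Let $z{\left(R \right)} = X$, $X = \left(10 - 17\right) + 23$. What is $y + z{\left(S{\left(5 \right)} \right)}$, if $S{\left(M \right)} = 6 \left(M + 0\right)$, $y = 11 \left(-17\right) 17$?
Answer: $-3163$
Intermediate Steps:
$y = -3179$ ($y = \left(-187\right) 17 = -3179$)
$S{\left(M \right)} = 6 M$
$X = 16$ ($X = -7 + 23 = 16$)
$z{\left(R \right)} = 16$
$y + z{\left(S{\left(5 \right)} \right)} = -3179 + 16 = -3163$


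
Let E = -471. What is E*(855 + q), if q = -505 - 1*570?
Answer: 103620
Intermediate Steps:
q = -1075 (q = -505 - 570 = -1075)
E*(855 + q) = -471*(855 - 1075) = -471*(-220) = 103620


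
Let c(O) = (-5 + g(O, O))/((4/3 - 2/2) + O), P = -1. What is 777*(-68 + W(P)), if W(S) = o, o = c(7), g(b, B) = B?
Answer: -578865/11 ≈ -52624.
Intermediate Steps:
c(O) = (-5 + O)/(⅓ + O) (c(O) = (-5 + O)/((4/3 - 2/2) + O) = (-5 + O)/((4*(⅓) - 2*½) + O) = (-5 + O)/((4/3 - 1) + O) = (-5 + O)/(⅓ + O))
o = 3/11 (o = 3*(-5 + 7)/(1 + 3*7) = 3*2/(1 + 21) = 3*2/22 = 3*(1/22)*2 = 3/11 ≈ 0.27273)
W(S) = 3/11
777*(-68 + W(P)) = 777*(-68 + 3/11) = 777*(-745/11) = -578865/11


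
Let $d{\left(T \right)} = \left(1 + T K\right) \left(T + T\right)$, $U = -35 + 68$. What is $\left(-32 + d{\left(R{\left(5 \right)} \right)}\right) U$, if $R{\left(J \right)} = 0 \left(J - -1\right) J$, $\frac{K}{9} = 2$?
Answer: $-1056$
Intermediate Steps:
$K = 18$ ($K = 9 \cdot 2 = 18$)
$U = 33$
$R{\left(J \right)} = 0$ ($R{\left(J \right)} = 0 \left(J + 1\right) J = 0 \left(1 + J\right) J = 0 J = 0$)
$d{\left(T \right)} = 2 T \left(1 + 18 T\right)$ ($d{\left(T \right)} = \left(1 + T 18\right) \left(T + T\right) = \left(1 + 18 T\right) 2 T = 2 T \left(1 + 18 T\right)$)
$\left(-32 + d{\left(R{\left(5 \right)} \right)}\right) U = \left(-32 + 2 \cdot 0 \left(1 + 18 \cdot 0\right)\right) 33 = \left(-32 + 2 \cdot 0 \left(1 + 0\right)\right) 33 = \left(-32 + 2 \cdot 0 \cdot 1\right) 33 = \left(-32 + 0\right) 33 = \left(-32\right) 33 = -1056$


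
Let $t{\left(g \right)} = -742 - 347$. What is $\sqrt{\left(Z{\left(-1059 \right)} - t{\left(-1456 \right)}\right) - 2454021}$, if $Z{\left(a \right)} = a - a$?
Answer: $6 i \sqrt{68137} \approx 1566.2 i$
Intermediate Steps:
$t{\left(g \right)} = -1089$
$Z{\left(a \right)} = 0$
$\sqrt{\left(Z{\left(-1059 \right)} - t{\left(-1456 \right)}\right) - 2454021} = \sqrt{\left(0 - -1089\right) - 2454021} = \sqrt{\left(0 + 1089\right) - 2454021} = \sqrt{1089 - 2454021} = \sqrt{-2452932} = 6 i \sqrt{68137}$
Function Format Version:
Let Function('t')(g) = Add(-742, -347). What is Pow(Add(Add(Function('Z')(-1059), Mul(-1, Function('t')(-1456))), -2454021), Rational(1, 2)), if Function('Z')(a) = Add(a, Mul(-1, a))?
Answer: Mul(6, I, Pow(68137, Rational(1, 2))) ≈ Mul(1566.2, I)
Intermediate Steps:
Function('t')(g) = -1089
Function('Z')(a) = 0
Pow(Add(Add(Function('Z')(-1059), Mul(-1, Function('t')(-1456))), -2454021), Rational(1, 2)) = Pow(Add(Add(0, Mul(-1, -1089)), -2454021), Rational(1, 2)) = Pow(Add(Add(0, 1089), -2454021), Rational(1, 2)) = Pow(Add(1089, -2454021), Rational(1, 2)) = Pow(-2452932, Rational(1, 2)) = Mul(6, I, Pow(68137, Rational(1, 2)))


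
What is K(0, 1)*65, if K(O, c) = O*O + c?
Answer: 65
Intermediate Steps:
K(O, c) = c + O² (K(O, c) = O² + c = c + O²)
K(0, 1)*65 = (1 + 0²)*65 = (1 + 0)*65 = 1*65 = 65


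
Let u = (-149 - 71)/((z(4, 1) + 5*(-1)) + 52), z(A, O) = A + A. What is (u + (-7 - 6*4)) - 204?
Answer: -239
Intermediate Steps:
z(A, O) = 2*A
u = -4 (u = (-149 - 71)/((2*4 + 5*(-1)) + 52) = -220/((8 - 5) + 52) = -220/(3 + 52) = -220/55 = -220*1/55 = -4)
(u + (-7 - 6*4)) - 204 = (-4 + (-7 - 6*4)) - 204 = (-4 + (-7 - 24)) - 204 = (-4 - 31) - 204 = -35 - 204 = -239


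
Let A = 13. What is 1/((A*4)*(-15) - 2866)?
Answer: -1/3646 ≈ -0.00027427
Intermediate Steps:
1/((A*4)*(-15) - 2866) = 1/((13*4)*(-15) - 2866) = 1/(52*(-15) - 2866) = 1/(-780 - 2866) = 1/(-3646) = -1/3646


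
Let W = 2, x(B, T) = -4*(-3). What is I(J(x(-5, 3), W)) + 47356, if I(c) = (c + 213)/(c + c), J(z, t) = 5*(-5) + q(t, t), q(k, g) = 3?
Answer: 2083473/44 ≈ 47352.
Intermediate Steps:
x(B, T) = 12
J(z, t) = -22 (J(z, t) = 5*(-5) + 3 = -25 + 3 = -22)
I(c) = (213 + c)/(2*c) (I(c) = (213 + c)/((2*c)) = (213 + c)*(1/(2*c)) = (213 + c)/(2*c))
I(J(x(-5, 3), W)) + 47356 = (½)*(213 - 22)/(-22) + 47356 = (½)*(-1/22)*191 + 47356 = -191/44 + 47356 = 2083473/44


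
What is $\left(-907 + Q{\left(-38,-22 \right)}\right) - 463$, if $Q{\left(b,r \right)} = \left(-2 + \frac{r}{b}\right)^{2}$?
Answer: $- \frac{493841}{361} \approx -1368.0$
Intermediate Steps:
$\left(-907 + Q{\left(-38,-22 \right)}\right) - 463 = \left(-907 + \frac{\left(\left(-1\right) \left(-22\right) + 2 \left(-38\right)\right)^{2}}{1444}\right) - 463 = \left(-907 + \frac{\left(22 - 76\right)^{2}}{1444}\right) - 463 = \left(-907 + \frac{\left(-54\right)^{2}}{1444}\right) - 463 = \left(-907 + \frac{1}{1444} \cdot 2916\right) - 463 = \left(-907 + \frac{729}{361}\right) - 463 = - \frac{326698}{361} - 463 = - \frac{493841}{361}$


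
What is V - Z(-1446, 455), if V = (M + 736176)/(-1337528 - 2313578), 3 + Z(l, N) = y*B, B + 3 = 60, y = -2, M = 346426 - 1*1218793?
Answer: 427315593/3651106 ≈ 117.04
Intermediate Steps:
M = -872367 (M = 346426 - 1218793 = -872367)
B = 57 (B = -3 + 60 = 57)
Z(l, N) = -117 (Z(l, N) = -3 - 2*57 = -3 - 114 = -117)
V = 136191/3651106 (V = (-872367 + 736176)/(-1337528 - 2313578) = -136191/(-3651106) = -136191*(-1/3651106) = 136191/3651106 ≈ 0.037301)
V - Z(-1446, 455) = 136191/3651106 - 1*(-117) = 136191/3651106 + 117 = 427315593/3651106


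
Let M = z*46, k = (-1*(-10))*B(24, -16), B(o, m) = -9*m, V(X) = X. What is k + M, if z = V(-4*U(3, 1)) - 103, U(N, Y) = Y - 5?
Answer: -2562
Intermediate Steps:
U(N, Y) = -5 + Y
z = -87 (z = -4*(-5 + 1) - 103 = -4*(-4) - 103 = 16 - 103 = -87)
k = 1440 (k = (-1*(-10))*(-9*(-16)) = 10*144 = 1440)
M = -4002 (M = -87*46 = -4002)
k + M = 1440 - 4002 = -2562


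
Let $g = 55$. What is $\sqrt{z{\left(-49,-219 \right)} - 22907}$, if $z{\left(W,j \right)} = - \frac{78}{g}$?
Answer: $\frac{i \sqrt{69297965}}{55} \approx 151.36 i$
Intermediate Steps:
$z{\left(W,j \right)} = - \frac{78}{55}$
$\sqrt{z{\left(-49,-219 \right)} - 22907} = \sqrt{- \frac{78}{55} - 22907} = \sqrt{- \frac{1259963}{55}} = \frac{i \sqrt{69297965}}{55}$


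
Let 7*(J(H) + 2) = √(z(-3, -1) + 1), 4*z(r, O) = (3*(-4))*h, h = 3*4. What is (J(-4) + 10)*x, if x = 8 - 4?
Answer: 32 + 4*I*√35/7 ≈ 32.0 + 3.3806*I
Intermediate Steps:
h = 12
z(r, O) = -36 (z(r, O) = ((3*(-4))*12)/4 = (-12*12)/4 = (¼)*(-144) = -36)
J(H) = -2 + I*√35/7 (J(H) = -2 + √(-36 + 1)/7 = -2 + √(-35)/7 = -2 + (I*√35)/7 = -2 + I*√35/7)
x = 4
(J(-4) + 10)*x = ((-2 + I*√35/7) + 10)*4 = (8 + I*√35/7)*4 = 32 + 4*I*√35/7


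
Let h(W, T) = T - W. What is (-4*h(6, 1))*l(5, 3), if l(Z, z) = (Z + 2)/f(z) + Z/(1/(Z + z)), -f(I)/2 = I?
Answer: 2330/3 ≈ 776.67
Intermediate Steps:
f(I) = -2*I
l(Z, z) = Z*(Z + z) - (2 + Z)/(2*z) (l(Z, z) = (Z + 2)/((-2*z)) + Z/(1/(Z + z)) = (2 + Z)*(-1/(2*z)) + Z*(Z + z) = -(2 + Z)/(2*z) + Z*(Z + z) = Z*(Z + z) - (2 + Z)/(2*z))
(-4*h(6, 1))*l(5, 3) = (-4*(1 - 1*6))*((-1 - ½*5 + 5*3*(5 + 3))/3) = (-4*(1 - 6))*((-1 - 5/2 + 5*3*8)/3) = (-4*(-5))*((-1 - 5/2 + 120)/3) = 20*((⅓)*(233/2)) = 20*(233/6) = 2330/3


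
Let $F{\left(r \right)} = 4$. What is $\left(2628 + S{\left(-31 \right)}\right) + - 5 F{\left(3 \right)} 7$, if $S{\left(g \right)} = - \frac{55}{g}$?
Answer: $\frac{77183}{31} \approx 2489.8$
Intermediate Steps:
$\left(2628 + S{\left(-31 \right)}\right) + - 5 F{\left(3 \right)} 7 = \left(2628 - \frac{55}{-31}\right) + \left(-5\right) 4 \cdot 7 = \left(2628 - - \frac{55}{31}\right) - 140 = \left(2628 + \frac{55}{31}\right) - 140 = \frac{81523}{31} - 140 = \frac{77183}{31}$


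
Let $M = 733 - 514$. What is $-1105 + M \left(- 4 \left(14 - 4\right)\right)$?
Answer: $-9865$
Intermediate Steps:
$M = 219$ ($M = 733 - 514 = 219$)
$-1105 + M \left(- 4 \left(14 - 4\right)\right) = -1105 + 219 \left(- 4 \left(14 - 4\right)\right) = -1105 + 219 \left(\left(-4\right) 10\right) = -1105 + 219 \left(-40\right) = -1105 - 8760 = -9865$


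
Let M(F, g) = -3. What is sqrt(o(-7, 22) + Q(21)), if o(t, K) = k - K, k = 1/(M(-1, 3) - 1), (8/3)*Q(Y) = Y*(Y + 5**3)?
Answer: sqrt(4510)/2 ≈ 33.578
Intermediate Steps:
Q(Y) = 3*Y*(125 + Y)/8 (Q(Y) = 3*(Y*(Y + 5**3))/8 = 3*(Y*(Y + 125))/8 = 3*(Y*(125 + Y))/8 = 3*Y*(125 + Y)/8)
k = -1/4 (k = 1/(-3 - 1) = 1/(-4) = -1/4 ≈ -0.25000)
o(t, K) = -1/4 - K
sqrt(o(-7, 22) + Q(21)) = sqrt((-1/4 - 1*22) + (3/8)*21*(125 + 21)) = sqrt((-1/4 - 22) + (3/8)*21*146) = sqrt(-89/4 + 4599/4) = sqrt(2255/2) = sqrt(4510)/2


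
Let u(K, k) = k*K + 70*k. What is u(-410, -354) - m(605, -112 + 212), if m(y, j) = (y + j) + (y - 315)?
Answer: 119365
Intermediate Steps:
m(y, j) = -315 + j + 2*y (m(y, j) = (j + y) + (-315 + y) = -315 + j + 2*y)
u(K, k) = 70*k + K*k (u(K, k) = K*k + 70*k = 70*k + K*k)
u(-410, -354) - m(605, -112 + 212) = -354*(70 - 410) - (-315 + (-112 + 212) + 2*605) = -354*(-340) - (-315 + 100 + 1210) = 120360 - 1*995 = 120360 - 995 = 119365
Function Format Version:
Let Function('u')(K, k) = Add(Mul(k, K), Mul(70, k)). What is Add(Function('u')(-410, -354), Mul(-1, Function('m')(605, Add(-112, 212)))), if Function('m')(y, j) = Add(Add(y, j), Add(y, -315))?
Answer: 119365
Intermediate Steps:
Function('m')(y, j) = Add(-315, j, Mul(2, y)) (Function('m')(y, j) = Add(Add(j, y), Add(-315, y)) = Add(-315, j, Mul(2, y)))
Function('u')(K, k) = Add(Mul(70, k), Mul(K, k)) (Function('u')(K, k) = Add(Mul(K, k), Mul(70, k)) = Add(Mul(70, k), Mul(K, k)))
Add(Function('u')(-410, -354), Mul(-1, Function('m')(605, Add(-112, 212)))) = Add(Mul(-354, Add(70, -410)), Mul(-1, Add(-315, Add(-112, 212), Mul(2, 605)))) = Add(Mul(-354, -340), Mul(-1, Add(-315, 100, 1210))) = Add(120360, Mul(-1, 995)) = Add(120360, -995) = 119365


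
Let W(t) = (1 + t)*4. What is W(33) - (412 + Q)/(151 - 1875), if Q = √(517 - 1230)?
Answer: 58719/431 + I*√713/1724 ≈ 136.24 + 0.015488*I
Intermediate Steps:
Q = I*√713 (Q = √(-713) = I*√713 ≈ 26.702*I)
W(t) = 4 + 4*t
W(33) - (412 + Q)/(151 - 1875) = (4 + 4*33) - (412 + I*√713)/(151 - 1875) = (4 + 132) - (412 + I*√713)/(-1724) = 136 - (412 + I*√713)*(-1)/1724 = 136 - (-103/431 - I*√713/1724) = 136 + (103/431 + I*√713/1724) = 58719/431 + I*√713/1724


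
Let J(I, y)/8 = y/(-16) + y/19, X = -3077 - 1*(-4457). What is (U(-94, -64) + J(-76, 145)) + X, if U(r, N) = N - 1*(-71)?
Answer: 52271/38 ≈ 1375.6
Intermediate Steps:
X = 1380 (X = -3077 + 4457 = 1380)
J(I, y) = -3*y/38 (J(I, y) = 8*(y/(-16) + y/19) = 8*(y*(-1/16) + y*(1/19)) = 8*(-y/16 + y/19) = 8*(-3*y/304) = -3*y/38)
U(r, N) = 71 + N (U(r, N) = N + 71 = 71 + N)
(U(-94, -64) + J(-76, 145)) + X = ((71 - 64) - 3/38*145) + 1380 = (7 - 435/38) + 1380 = -169/38 + 1380 = 52271/38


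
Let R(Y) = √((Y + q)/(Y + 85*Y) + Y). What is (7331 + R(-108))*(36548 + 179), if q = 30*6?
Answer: 269245637 + 36727*I*√1797357/129 ≈ 2.6925e+8 + 3.8169e+5*I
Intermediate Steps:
q = 180
R(Y) = √(Y + (180 + Y)/(86*Y)) (R(Y) = √((Y + 180)/(Y + 85*Y) + Y) = √((180 + Y)/((86*Y)) + Y) = √((180 + Y)*(1/(86*Y)) + Y) = √((180 + Y)/(86*Y) + Y) = √(Y + (180 + Y)/(86*Y)))
(7331 + R(-108))*(36548 + 179) = (7331 + √(86 + 7396*(-108) + 15480/(-108))/86)*(36548 + 179) = (7331 + √(86 - 798768 + 15480*(-1/108))/86)*36727 = (7331 + √(86 - 798768 - 430/3)/86)*36727 = (7331 + √(-2396476/3)/86)*36727 = (7331 + (2*I*√1797357/3)/86)*36727 = (7331 + I*√1797357/129)*36727 = 269245637 + 36727*I*√1797357/129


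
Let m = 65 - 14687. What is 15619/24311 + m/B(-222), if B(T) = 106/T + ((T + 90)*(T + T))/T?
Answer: 39916301045/713698027 ≈ 55.929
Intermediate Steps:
m = -14622
B(T) = 180 + 2*T + 106/T (B(T) = 106/T + ((90 + T)*(2*T))/T = 106/T + (2*T*(90 + T))/T = 106/T + (180 + 2*T) = 180 + 2*T + 106/T)
15619/24311 + m/B(-222) = 15619/24311 - 14622/(180 + 2*(-222) + 106/(-222)) = 15619*(1/24311) - 14622/(180 - 444 + 106*(-1/222)) = 15619/24311 - 14622/(180 - 444 - 53/111) = 15619/24311 - 14622/(-29357/111) = 15619/24311 - 14622*(-111/29357) = 15619/24311 + 1623042/29357 = 39916301045/713698027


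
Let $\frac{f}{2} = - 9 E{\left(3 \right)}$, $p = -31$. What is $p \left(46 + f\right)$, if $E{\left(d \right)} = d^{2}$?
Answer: $3596$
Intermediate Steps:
$f = -162$ ($f = 2 \left(- 9 \cdot 3^{2}\right) = 2 \left(\left(-9\right) 9\right) = 2 \left(-81\right) = -162$)
$p \left(46 + f\right) = - 31 \left(46 - 162\right) = \left(-31\right) \left(-116\right) = 3596$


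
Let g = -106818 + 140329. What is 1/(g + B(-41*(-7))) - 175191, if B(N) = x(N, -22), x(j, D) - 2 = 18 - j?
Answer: -5824049603/33244 ≈ -1.7519e+5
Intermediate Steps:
x(j, D) = 20 - j (x(j, D) = 2 + (18 - j) = 20 - j)
B(N) = 20 - N
g = 33511
1/(g + B(-41*(-7))) - 175191 = 1/(33511 + (20 - (-41)*(-7))) - 175191 = 1/(33511 + (20 - 1*287)) - 175191 = 1/(33511 + (20 - 287)) - 175191 = 1/(33511 - 267) - 175191 = 1/33244 - 175191 = -5824049603/33244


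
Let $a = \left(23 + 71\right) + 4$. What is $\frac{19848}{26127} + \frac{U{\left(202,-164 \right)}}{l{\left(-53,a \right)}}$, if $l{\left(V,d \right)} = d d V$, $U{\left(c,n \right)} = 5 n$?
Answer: $\frac{843691193}{1108246377} \approx 0.76128$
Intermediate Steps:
$a = 98$ ($a = 94 + 4 = 98$)
$l{\left(V,d \right)} = V d^{2}$ ($l{\left(V,d \right)} = d^{2} V = V d^{2}$)
$\frac{19848}{26127} + \frac{U{\left(202,-164 \right)}}{l{\left(-53,a \right)}} = \frac{19848}{26127} + \frac{5 \left(-164\right)}{\left(-53\right) 98^{2}} = 19848 \cdot \frac{1}{26127} - \frac{820}{\left(-53\right) 9604} = \frac{6616}{8709} - \frac{820}{-509012} = \frac{6616}{8709} - - \frac{205}{127253} = \frac{6616}{8709} + \frac{205}{127253} = \frac{843691193}{1108246377}$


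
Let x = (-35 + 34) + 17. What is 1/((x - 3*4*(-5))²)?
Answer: 1/5776 ≈ 0.00017313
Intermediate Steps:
x = 16 (x = -1 + 17 = 16)
1/((x - 3*4*(-5))²) = 1/((16 - 3*4*(-5))²) = 1/((16 - 12*(-5))²) = 1/((16 + 60)²) = 1/(76²) = 1/5776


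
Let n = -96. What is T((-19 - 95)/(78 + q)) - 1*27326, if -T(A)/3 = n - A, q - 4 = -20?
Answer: -838349/31 ≈ -27044.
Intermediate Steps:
q = -16 (q = 4 - 20 = -16)
T(A) = 288 + 3*A (T(A) = -3*(-96 - A) = 288 + 3*A)
T((-19 - 95)/(78 + q)) - 1*27326 = (288 + 3*((-19 - 95)/(78 - 16))) - 1*27326 = (288 + 3*(-114/62)) - 27326 = (288 + 3*(-114*1/62)) - 27326 = (288 + 3*(-57/31)) - 27326 = (288 - 171/31) - 27326 = 8757/31 - 27326 = -838349/31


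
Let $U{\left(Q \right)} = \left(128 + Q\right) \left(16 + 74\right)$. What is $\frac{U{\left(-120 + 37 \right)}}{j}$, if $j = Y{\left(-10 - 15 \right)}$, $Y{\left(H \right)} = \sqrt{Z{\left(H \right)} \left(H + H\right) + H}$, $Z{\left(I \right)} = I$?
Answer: $\frac{810}{7} \approx 115.71$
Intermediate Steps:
$Y{\left(H \right)} = \sqrt{H + 2 H^{2}}$ ($Y{\left(H \right)} = \sqrt{H \left(H + H\right) + H} = \sqrt{H 2 H + H} = \sqrt{2 H^{2} + H} = \sqrt{H + 2 H^{2}}$)
$j = 35$ ($j = \sqrt{\left(-10 - 15\right) \left(1 + 2 \left(-10 - 15\right)\right)} = \sqrt{- 25 \left(1 + 2 \left(-25\right)\right)} = \sqrt{- 25 \left(1 - 50\right)} = \sqrt{\left(-25\right) \left(-49\right)} = \sqrt{1225} = 35$)
$U{\left(Q \right)} = 11520 + 90 Q$ ($U{\left(Q \right)} = \left(128 + Q\right) 90 = 11520 + 90 Q$)
$\frac{U{\left(-120 + 37 \right)}}{j} = \frac{11520 + 90 \left(-120 + 37\right)}{35} = \left(11520 + 90 \left(-83\right)\right) \frac{1}{35} = \left(11520 - 7470\right) \frac{1}{35} = 4050 \cdot \frac{1}{35} = \frac{810}{7}$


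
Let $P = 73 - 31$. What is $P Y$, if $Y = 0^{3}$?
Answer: $0$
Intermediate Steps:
$P = 42$ ($P = 73 - 31 = 42$)
$Y = 0$
$P Y = 42 \cdot 0 = 0$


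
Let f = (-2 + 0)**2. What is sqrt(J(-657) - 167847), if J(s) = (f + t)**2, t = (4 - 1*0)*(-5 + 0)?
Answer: I*sqrt(167591) ≈ 409.38*I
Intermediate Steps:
f = 4 (f = (-2)**2 = 4)
t = -20 (t = (4 + 0)*(-5) = 4*(-5) = -20)
J(s) = 256 (J(s) = (4 - 20)**2 = (-16)**2 = 256)
sqrt(J(-657) - 167847) = sqrt(256 - 167847) = sqrt(-167591) = I*sqrt(167591)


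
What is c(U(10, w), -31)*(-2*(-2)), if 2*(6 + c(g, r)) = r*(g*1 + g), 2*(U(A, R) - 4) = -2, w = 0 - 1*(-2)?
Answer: -396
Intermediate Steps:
w = 2 (w = 0 + 2 = 2)
U(A, R) = 3 (U(A, R) = 4 + (1/2)*(-2) = 4 - 1 = 3)
c(g, r) = -6 + g*r (c(g, r) = -6 + (r*(g*1 + g))/2 = -6 + (r*(g + g))/2 = -6 + (r*(2*g))/2 = -6 + (2*g*r)/2 = -6 + g*r)
c(U(10, w), -31)*(-2*(-2)) = (-6 + 3*(-31))*(-2*(-2)) = (-6 - 93)*4 = -99*4 = -396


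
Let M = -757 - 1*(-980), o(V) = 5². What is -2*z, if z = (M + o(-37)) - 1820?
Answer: 3144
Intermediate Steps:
o(V) = 25
M = 223 (M = -757 + 980 = 223)
z = -1572 (z = (223 + 25) - 1820 = 248 - 1820 = -1572)
-2*z = -2*(-1572) = 3144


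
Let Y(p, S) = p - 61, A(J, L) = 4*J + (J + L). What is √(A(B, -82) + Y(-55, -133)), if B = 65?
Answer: √127 ≈ 11.269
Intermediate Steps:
A(J, L) = L + 5*J
Y(p, S) = -61 + p
√(A(B, -82) + Y(-55, -133)) = √((-82 + 5*65) + (-61 - 55)) = √((-82 + 325) - 116) = √(243 - 116) = √127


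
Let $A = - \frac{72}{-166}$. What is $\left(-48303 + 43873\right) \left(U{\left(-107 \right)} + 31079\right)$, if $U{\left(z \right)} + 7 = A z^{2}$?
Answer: $- \frac{13250750200}{83} \approx -1.5965 \cdot 10^{8}$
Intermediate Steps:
$A = \frac{36}{83}$ ($A = \left(-72\right) \left(- \frac{1}{166}\right) = \frac{36}{83} \approx 0.43373$)
$U{\left(z \right)} = -7 + \frac{36 z^{2}}{83}$
$\left(-48303 + 43873\right) \left(U{\left(-107 \right)} + 31079\right) = \left(-48303 + 43873\right) \left(\left(-7 + \frac{36 \left(-107\right)^{2}}{83}\right) + 31079\right) = - 4430 \left(\left(-7 + \frac{36}{83} \cdot 11449\right) + 31079\right) = - 4430 \left(\left(-7 + \frac{412164}{83}\right) + 31079\right) = - 4430 \left(\frac{411583}{83} + 31079\right) = \left(-4430\right) \frac{2991140}{83} = - \frac{13250750200}{83}$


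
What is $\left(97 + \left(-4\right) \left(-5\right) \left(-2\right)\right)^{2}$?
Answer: $3249$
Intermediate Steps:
$\left(97 + \left(-4\right) \left(-5\right) \left(-2\right)\right)^{2} = \left(97 + 20 \left(-2\right)\right)^{2} = \left(97 - 40\right)^{2} = 57^{2} = 3249$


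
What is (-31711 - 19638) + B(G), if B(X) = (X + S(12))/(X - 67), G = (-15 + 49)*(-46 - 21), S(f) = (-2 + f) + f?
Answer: -120411149/2345 ≈ -51348.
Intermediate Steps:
S(f) = -2 + 2*f
G = -2278 (G = 34*(-67) = -2278)
B(X) = (22 + X)/(-67 + X) (B(X) = (X + (-2 + 2*12))/(X - 67) = (X + (-2 + 24))/(-67 + X) = (X + 22)/(-67 + X) = (22 + X)/(-67 + X))
(-31711 - 19638) + B(G) = (-31711 - 19638) + (22 - 2278)/(-67 - 2278) = -51349 - 2256/(-2345) = -51349 - 1/2345*(-2256) = -51349 + 2256/2345 = -120411149/2345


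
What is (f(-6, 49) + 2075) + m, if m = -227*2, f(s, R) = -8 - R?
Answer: 1564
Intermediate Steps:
m = -454
(f(-6, 49) + 2075) + m = ((-8 - 1*49) + 2075) - 454 = ((-8 - 49) + 2075) - 454 = (-57 + 2075) - 454 = 2018 - 454 = 1564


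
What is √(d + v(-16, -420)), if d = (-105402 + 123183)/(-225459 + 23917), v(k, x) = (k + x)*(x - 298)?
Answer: √12715748777046370/201542 ≈ 559.51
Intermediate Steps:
v(k, x) = (-298 + x)*(k + x) (v(k, x) = (k + x)*(-298 + x) = (-298 + x)*(k + x))
d = -17781/201542 (d = 17781/(-201542) = 17781*(-1/201542) = -17781/201542 ≈ -0.088225)
√(d + v(-16, -420)) = √(-17781/201542 + ((-420)² - 298*(-16) - 298*(-420) - 16*(-420))) = √(-17781/201542 + (176400 + 4768 + 125160 + 6720)) = √(-17781/201542 + 313048) = √(63092302235/201542) = √12715748777046370/201542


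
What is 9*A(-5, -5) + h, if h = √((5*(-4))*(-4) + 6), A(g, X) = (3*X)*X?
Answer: 675 + √86 ≈ 684.27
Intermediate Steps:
A(g, X) = 3*X²
h = √86 (h = √(-20*(-4) + 6) = √(80 + 6) = √86 ≈ 9.2736)
9*A(-5, -5) + h = 9*(3*(-5)²) + √86 = 9*(3*25) + √86 = 9*75 + √86 = 675 + √86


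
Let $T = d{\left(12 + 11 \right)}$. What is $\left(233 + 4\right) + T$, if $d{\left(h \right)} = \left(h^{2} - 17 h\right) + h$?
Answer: $398$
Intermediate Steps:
$d{\left(h \right)} = h^{2} - 16 h$
$T = 161$ ($T = \left(12 + 11\right) \left(-16 + \left(12 + 11\right)\right) = 23 \left(-16 + 23\right) = 23 \cdot 7 = 161$)
$\left(233 + 4\right) + T = \left(233 + 4\right) + 161 = 237 + 161 = 398$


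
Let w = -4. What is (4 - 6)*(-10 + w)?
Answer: 28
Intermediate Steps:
(4 - 6)*(-10 + w) = (4 - 6)*(-10 - 4) = -2*(-14) = 28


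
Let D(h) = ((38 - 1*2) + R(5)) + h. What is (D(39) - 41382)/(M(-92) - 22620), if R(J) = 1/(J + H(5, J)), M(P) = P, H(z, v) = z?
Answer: 413069/227120 ≈ 1.8187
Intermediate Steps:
R(J) = 1/(5 + J) (R(J) = 1/(J + 5) = 1/(5 + J))
D(h) = 361/10 + h (D(h) = ((38 - 1*2) + 1/(5 + 5)) + h = ((38 - 2) + 1/10) + h = (36 + 1/10) + h = 361/10 + h)
(D(39) - 41382)/(M(-92) - 22620) = ((361/10 + 39) - 41382)/(-92 - 22620) = (751/10 - 41382)/(-22712) = -413069/10*(-1/22712) = 413069/227120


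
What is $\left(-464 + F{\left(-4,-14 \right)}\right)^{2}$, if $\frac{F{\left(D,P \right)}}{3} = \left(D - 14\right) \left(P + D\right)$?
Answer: $258064$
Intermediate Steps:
$F{\left(D,P \right)} = 3 \left(-14 + D\right) \left(D + P\right)$ ($F{\left(D,P \right)} = 3 \left(D - 14\right) \left(P + D\right) = 3 \left(-14 + D\right) \left(D + P\right)$)
$\left(-464 + F{\left(-4,-14 \right)}\right)^{2} = \left(-464 + \left(\left(-42\right) \left(-4\right) - -588 + 3 \left(-4\right)^{2} + 3 \left(-4\right) \left(-14\right)\right)\right)^{2} = \left(-464 + \left(168 + 588 + 3 \cdot 16 + 168\right)\right)^{2} = \left(-464 + \left(168 + 588 + 48 + 168\right)\right)^{2} = \left(-464 + 972\right)^{2} = 508^{2} = 258064$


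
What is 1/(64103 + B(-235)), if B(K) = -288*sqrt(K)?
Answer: 64103/4128686449 + 288*I*sqrt(235)/4128686449 ≈ 1.5526e-5 + 1.0693e-6*I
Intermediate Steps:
1/(64103 + B(-235)) = 1/(64103 - 288*I*sqrt(235))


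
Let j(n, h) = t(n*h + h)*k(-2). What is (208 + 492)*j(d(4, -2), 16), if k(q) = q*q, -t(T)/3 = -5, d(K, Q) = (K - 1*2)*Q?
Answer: 42000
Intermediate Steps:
d(K, Q) = Q*(-2 + K) (d(K, Q) = (K - 2)*Q = (-2 + K)*Q = Q*(-2 + K))
t(T) = 15 (t(T) = -3*(-5) = 15)
k(q) = q²
j(n, h) = 60 (j(n, h) = 15*(-2)² = 15*4 = 60)
(208 + 492)*j(d(4, -2), 16) = (208 + 492)*60 = 700*60 = 42000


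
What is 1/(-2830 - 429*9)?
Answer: -1/6691 ≈ -0.00014945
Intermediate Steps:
1/(-2830 - 429*9) = 1/(-2830 - 3861) = 1/(-6691) = -1/6691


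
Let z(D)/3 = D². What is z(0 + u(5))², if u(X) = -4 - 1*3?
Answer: 21609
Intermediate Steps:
u(X) = -7 (u(X) = -4 - 3 = -7)
z(D) = 3*D²
z(0 + u(5))² = (3*(0 - 7)²)² = (3*(-7)²)² = (3*49)² = 147² = 21609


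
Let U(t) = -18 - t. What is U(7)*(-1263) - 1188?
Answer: 30387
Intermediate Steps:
U(7)*(-1263) - 1188 = (-18 - 1*7)*(-1263) - 1188 = (-18 - 7)*(-1263) - 1188 = -25*(-1263) - 1188 = 31575 - 1188 = 30387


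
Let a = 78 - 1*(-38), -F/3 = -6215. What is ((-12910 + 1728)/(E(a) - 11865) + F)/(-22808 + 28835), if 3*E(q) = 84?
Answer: 220712047/71341599 ≈ 3.0937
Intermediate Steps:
F = 18645 (F = -3*(-6215) = 18645)
a = 116 (a = 78 + 38 = 116)
E(q) = 28 (E(q) = (⅓)*84 = 28)
((-12910 + 1728)/(E(a) - 11865) + F)/(-22808 + 28835) = ((-12910 + 1728)/(28 - 11865) + 18645)/(-22808 + 28835) = (-11182/(-11837) + 18645)/6027 = (-11182*(-1/11837) + 18645)*(1/6027) = (11182/11837 + 18645)*(1/6027) = (220712047/11837)*(1/6027) = 220712047/71341599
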